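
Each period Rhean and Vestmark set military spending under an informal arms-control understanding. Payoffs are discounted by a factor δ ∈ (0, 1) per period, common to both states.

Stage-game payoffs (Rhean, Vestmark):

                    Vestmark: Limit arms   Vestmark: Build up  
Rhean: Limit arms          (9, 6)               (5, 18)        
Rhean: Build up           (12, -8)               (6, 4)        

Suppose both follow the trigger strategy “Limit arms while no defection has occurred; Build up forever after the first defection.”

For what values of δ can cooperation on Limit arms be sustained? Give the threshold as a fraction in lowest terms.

Rhean's threshold: (12−9)/(12−6) = 1/2.
Vestmark's threshold: (18−6)/(18−4) = 6/7.
1/2 < 6/7, so Vestmark binds and δ* = 6/7.

6/7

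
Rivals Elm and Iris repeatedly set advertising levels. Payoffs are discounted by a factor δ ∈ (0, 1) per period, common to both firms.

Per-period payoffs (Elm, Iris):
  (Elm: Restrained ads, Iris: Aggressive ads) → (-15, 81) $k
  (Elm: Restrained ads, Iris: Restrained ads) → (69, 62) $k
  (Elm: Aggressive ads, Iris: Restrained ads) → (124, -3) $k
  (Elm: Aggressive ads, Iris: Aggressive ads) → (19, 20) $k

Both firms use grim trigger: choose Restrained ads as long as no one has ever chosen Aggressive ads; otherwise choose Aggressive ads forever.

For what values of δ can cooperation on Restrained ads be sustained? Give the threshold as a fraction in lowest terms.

11/21

Elm: cooperation gives 69 each period; deviation gives 124 once then 19 forever.
  69/(1−δ) ≥ 124 + 19δ/(1−δ) ⇒ δ ≥ 55/105 = 11/21.
Iris: cooperation gives 62 each period; deviation gives 81 once then 20 forever.
  δ ≥ 19/61.
Both must hold, so the binding constraint is Elm's: δ ≥ 11/21.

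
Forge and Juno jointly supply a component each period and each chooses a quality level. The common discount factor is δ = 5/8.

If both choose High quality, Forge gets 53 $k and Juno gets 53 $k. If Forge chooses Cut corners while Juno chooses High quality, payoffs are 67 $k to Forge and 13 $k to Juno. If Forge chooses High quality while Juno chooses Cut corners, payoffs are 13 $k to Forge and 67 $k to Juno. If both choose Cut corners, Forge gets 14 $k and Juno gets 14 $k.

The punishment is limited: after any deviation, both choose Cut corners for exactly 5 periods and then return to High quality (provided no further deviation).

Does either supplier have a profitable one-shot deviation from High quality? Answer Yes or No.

IC: δ+…+δ^5 ≥ (67−53)/(53−14) = 14/39.
At δ = 5/8: partial sum = 1.5077 ≥ 0.3590. Cooperation sustainable.

No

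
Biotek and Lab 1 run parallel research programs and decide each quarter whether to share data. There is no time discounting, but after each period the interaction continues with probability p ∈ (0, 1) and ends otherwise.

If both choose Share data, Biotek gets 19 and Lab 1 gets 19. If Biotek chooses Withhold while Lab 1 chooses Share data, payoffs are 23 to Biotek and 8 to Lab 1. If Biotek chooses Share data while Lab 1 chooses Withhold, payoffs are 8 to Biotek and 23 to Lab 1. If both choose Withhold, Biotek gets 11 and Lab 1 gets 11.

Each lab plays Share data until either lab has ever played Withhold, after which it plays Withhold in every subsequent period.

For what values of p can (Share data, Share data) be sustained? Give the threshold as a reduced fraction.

1/3

Expected cooperation value is 19 + p·19 + p²·19 + … = 19/(1−p); deviation gives 23 + p·11/(1−p).
19 ≥ 23(1−p) + 11p ⇒ 12p ≥ 4 ⇒ p ≥ 4/12 = 1/3.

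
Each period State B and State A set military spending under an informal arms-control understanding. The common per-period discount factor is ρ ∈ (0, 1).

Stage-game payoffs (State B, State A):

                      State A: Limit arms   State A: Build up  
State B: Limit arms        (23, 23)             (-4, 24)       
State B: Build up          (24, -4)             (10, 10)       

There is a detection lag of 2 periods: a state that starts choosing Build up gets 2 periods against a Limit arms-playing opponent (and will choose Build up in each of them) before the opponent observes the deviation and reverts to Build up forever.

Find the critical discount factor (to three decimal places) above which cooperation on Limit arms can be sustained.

0.267

A deviator earns 24 for 2 periods, then 10 forever; cooperating earns 23 forever. Multiplying the IC by (1−ρ):
23 ≥ 24(1−ρ^2) + 10ρ^2, so 14·ρ^2 ≥ 1 and ρ^2 ≥ 1/14.
ρ ≥ (1/14)^(1/2) ≈ 0.267.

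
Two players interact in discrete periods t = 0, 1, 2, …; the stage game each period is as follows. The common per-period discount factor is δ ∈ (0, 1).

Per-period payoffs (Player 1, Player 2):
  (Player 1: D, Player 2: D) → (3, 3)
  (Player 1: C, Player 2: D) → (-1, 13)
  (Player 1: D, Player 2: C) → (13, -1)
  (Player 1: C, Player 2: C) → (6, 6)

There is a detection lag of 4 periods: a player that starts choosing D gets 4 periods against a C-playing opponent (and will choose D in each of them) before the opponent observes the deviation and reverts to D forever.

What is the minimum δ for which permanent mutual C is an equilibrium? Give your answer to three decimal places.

0.915

A deviator earns 13 for 4 periods, then 3 forever; cooperating earns 6 forever. Multiplying the IC by (1−δ):
6 ≥ 13(1−δ^4) + 3δ^4, so 10·δ^4 ≥ 7 and δ^4 ≥ 7/10.
δ ≥ (7/10)^(1/4) ≈ 0.915.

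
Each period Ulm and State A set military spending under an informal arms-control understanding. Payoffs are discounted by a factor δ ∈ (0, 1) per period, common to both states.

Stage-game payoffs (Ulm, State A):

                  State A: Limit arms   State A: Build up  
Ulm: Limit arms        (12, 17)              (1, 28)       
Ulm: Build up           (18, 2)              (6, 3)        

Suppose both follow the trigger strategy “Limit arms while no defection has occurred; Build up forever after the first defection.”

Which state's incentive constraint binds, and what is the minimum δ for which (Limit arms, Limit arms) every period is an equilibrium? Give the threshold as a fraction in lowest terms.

For Ulm: deviation gain 18−12 = 6, per-period punishment loss 12−6 = 6. IC gives δ ≥ 6/12 = 1/2.
For State A: gain 11, loss 14 per period, so δ ≥ 11/25.
The tighter constraint is Ulm's, so cooperation needs δ ≥ 1/2.

Ulm; δ ≥ 1/2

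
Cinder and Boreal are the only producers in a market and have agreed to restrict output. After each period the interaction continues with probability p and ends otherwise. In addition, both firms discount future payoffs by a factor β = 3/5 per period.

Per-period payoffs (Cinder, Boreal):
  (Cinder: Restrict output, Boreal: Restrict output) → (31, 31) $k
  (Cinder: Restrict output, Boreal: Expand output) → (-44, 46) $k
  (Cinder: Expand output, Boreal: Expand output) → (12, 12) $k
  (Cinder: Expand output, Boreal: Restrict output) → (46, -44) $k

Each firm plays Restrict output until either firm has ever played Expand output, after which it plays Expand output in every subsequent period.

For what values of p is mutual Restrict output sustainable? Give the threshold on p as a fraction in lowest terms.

With continuation probability p and discount β, the effective per-period discount factor is βp.
Grim-trigger IC: βp ≥ (46−31)/(46−12) = 15/34.
So p ≥ (15/34)/(3/5) = 25/34.

25/34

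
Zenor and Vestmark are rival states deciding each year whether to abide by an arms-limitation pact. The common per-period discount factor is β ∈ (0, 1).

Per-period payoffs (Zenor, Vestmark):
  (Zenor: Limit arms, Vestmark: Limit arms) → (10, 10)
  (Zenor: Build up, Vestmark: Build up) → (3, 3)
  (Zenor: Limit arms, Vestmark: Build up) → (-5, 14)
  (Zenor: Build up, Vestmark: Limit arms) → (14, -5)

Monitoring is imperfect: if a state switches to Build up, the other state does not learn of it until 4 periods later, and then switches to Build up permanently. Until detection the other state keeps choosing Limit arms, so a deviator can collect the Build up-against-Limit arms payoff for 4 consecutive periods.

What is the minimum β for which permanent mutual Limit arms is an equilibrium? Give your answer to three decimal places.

A deviator earns 14 for 4 periods, then 3 forever; cooperating earns 10 forever. Multiplying the IC by (1−β):
10 ≥ 14(1−β^4) + 3β^4, so 11·β^4 ≥ 4 and β^4 ≥ 4/11.
β ≥ (4/11)^(1/4) ≈ 0.777.

0.777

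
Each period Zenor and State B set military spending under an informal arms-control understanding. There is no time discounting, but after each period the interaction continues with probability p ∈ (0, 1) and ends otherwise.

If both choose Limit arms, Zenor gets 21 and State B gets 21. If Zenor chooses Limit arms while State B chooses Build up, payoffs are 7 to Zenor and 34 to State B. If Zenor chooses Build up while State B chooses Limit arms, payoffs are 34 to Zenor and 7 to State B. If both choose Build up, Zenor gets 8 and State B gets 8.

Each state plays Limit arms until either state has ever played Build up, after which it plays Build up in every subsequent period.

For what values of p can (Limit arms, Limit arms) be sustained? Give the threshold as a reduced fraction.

Expected cooperation value is 21 + p·21 + p²·21 + … = 21/(1−p); deviation gives 34 + p·8/(1−p).
21 ≥ 34(1−p) + 8p ⇒ 26p ≥ 13 ⇒ p ≥ 13/26 = 1/2.

1/2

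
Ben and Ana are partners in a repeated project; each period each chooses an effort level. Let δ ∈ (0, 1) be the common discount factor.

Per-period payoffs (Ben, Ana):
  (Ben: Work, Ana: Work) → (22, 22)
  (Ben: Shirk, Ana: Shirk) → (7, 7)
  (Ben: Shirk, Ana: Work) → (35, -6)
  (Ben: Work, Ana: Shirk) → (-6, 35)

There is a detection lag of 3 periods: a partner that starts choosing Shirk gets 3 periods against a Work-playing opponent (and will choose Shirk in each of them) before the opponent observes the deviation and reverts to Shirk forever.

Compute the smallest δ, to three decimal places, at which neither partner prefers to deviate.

0.774

A deviator earns 35 for 3 periods, then 7 forever; cooperating earns 22 forever. Multiplying the IC by (1−δ):
22 ≥ 35(1−δ^3) + 7δ^3, so 28·δ^3 ≥ 13 and δ^3 ≥ 13/28.
δ ≥ (13/28)^(1/3) ≈ 0.774.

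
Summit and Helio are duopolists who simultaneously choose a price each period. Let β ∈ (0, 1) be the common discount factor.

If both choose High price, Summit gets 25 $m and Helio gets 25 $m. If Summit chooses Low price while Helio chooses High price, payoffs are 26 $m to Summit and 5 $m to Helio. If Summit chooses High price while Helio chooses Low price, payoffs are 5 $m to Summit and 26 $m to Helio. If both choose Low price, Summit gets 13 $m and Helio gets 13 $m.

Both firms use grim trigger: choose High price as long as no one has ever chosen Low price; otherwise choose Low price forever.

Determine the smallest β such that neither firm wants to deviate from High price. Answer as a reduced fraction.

Cooperation forever yields 25 each period: 25/(1−β).
Deviating yields 26 once, then 13 forever: 26 + 13β/(1−β).
No profitable deviation requires 25/(1−β) ≥ 26 + 13β/(1−β).
Multiplying by (1−β): 25 ≥ 26(1−β) + 13β = 26 − 13β.
So 13β ≥ 1, i.e. β ≥ 1/13.

1/13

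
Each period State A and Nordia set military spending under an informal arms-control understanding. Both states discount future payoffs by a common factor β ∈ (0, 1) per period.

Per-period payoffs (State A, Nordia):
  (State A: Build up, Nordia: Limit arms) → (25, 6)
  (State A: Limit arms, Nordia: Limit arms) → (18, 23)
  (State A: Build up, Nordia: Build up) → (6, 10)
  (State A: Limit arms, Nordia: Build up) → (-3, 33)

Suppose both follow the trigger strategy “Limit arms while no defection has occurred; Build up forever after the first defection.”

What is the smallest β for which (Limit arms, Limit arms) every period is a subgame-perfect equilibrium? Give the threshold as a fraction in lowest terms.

For State A: deviation gain 25−18 = 7, per-period punishment loss 18−6 = 12. IC gives β ≥ 7/19.
For Nordia: gain 10, loss 13 per period, so β ≥ 10/23.
The tighter constraint is Nordia's, so cooperation needs β ≥ 10/23.

10/23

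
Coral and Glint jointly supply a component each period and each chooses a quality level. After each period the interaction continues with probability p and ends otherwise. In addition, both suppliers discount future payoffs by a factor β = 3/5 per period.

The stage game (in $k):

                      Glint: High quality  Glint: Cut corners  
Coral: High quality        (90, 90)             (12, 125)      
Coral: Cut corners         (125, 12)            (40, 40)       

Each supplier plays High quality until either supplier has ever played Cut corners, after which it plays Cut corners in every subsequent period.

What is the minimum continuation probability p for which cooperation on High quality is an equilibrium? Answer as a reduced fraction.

35/51

With continuation probability p and discount β, the effective per-period discount factor is βp.
Grim-trigger IC: βp ≥ (125−90)/(125−40) = 7/17.
So p ≥ (7/17)/(3/5) = 35/51.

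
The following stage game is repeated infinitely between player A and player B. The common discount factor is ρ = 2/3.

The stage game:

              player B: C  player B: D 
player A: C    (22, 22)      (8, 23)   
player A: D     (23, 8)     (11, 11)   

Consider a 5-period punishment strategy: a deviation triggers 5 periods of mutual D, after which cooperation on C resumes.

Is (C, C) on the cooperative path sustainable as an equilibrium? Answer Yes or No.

A one-shot deviation gives 23 now, then 11 for 5 periods, then back to 22.
Gain from deviating: (23−22) today; loss: (22−11) in each of the next 5 periods.
No-deviation condition: (22−11)(ρ+…+ρ^5) ≥ 23−22, i.e. ρ+…+ρ^5 ≥ 1/11.
At ρ = 2/3: ρ+…+ρ^5 = 1.7366 ≥ 0.0909.
So cooperation is sustainable.

Yes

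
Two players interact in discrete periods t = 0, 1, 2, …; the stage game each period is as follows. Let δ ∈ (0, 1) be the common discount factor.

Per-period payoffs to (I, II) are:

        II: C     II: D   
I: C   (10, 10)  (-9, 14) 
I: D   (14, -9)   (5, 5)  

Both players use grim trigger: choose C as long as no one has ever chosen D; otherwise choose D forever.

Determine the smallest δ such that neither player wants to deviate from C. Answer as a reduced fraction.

Cooperation forever yields 10 each period: 10/(1−δ).
Deviating yields 14 once, then 5 forever: 14 + 5δ/(1−δ).
No profitable deviation requires 10/(1−δ) ≥ 14 + 5δ/(1−δ).
Multiplying by (1−δ): 10 ≥ 14(1−δ) + 5δ = 14 − 9δ.
So 9δ ≥ 4, i.e. δ ≥ 4/9.

4/9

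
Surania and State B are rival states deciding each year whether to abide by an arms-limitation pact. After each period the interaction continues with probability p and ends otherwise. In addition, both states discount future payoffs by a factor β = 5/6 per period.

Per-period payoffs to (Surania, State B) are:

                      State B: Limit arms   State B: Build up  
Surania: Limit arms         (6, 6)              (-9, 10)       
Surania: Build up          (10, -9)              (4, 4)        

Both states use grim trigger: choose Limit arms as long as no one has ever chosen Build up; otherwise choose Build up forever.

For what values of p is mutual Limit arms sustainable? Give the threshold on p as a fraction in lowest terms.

4/5

Expected continuation weight on next period's payoff is β·p = 5/6·p, which plays the role of the discount factor.
Cooperation requires 5/6·p ≥ (10−6)/(10−4) = 2/3, hence p ≥ 4/5.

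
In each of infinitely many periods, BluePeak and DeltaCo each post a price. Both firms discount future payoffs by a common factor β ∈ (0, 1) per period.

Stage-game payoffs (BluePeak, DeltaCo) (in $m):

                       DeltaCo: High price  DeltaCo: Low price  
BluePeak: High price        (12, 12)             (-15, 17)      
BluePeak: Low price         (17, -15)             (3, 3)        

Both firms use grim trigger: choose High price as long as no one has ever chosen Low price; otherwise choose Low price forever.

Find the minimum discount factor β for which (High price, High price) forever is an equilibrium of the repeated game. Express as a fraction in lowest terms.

5/14

One-period gain from deviating is 17 − 12 = 5. The loss is 12 − 3 = 9 in every subsequent period, with present value 9·β/(1−β).
Deviation is unprofitable when 9·β/(1−β) ≥ 5, i.e. β/(1−β) ≥ 5/9.
Equivalently β ≥ 5/(5+9) = 5/14.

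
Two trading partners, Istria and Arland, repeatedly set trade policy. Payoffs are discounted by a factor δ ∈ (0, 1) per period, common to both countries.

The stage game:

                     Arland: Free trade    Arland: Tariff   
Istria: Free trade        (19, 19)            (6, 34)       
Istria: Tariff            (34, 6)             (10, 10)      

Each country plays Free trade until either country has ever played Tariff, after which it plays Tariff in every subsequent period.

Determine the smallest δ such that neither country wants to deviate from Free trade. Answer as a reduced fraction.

5/8

19/(1−δ) ≥ 34 + 10δ/(1−δ)
19 ≥ 34 − 24δ
δ ≥ 15/24 = 5/8.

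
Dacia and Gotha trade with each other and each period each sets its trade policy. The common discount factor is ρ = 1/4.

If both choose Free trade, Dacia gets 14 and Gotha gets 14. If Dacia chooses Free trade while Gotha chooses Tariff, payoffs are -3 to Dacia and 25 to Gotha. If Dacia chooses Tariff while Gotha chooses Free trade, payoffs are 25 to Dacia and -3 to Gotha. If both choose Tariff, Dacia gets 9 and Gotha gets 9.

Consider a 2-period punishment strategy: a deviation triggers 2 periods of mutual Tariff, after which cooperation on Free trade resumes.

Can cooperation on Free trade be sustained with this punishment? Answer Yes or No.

No

IC: ρ+…+ρ^2 ≥ (25−14)/(14−9) = 11/5.
At ρ = 1/4: partial sum = 0.3125 < 2.2000. Cooperation not sustainable.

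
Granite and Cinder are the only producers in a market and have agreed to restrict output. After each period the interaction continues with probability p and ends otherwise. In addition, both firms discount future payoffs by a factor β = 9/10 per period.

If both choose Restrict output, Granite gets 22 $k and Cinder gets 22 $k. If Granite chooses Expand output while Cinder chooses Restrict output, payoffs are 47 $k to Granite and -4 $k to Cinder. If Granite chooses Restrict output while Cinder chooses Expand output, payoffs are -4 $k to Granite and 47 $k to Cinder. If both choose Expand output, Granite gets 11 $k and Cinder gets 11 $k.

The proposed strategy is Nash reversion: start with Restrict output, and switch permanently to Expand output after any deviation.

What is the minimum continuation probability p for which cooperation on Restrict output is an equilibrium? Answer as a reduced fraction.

125/162

With continuation probability p and discount β, the effective per-period discount factor is βp.
Grim-trigger IC: βp ≥ (47−22)/(47−11) = 25/36.
So p ≥ (25/36)/(9/10) = 125/162.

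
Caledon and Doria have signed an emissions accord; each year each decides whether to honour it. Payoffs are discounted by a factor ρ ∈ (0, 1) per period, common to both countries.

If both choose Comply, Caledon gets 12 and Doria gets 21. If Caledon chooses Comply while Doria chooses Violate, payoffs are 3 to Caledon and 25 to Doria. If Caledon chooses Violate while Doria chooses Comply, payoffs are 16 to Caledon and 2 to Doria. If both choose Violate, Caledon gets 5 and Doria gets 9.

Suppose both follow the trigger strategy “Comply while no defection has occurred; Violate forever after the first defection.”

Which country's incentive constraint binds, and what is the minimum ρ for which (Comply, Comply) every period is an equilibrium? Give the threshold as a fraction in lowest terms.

Caledon; ρ ≥ 4/11

Caledon: cooperation gives 12 each period; deviation gives 16 once then 5 forever.
  12/(1−ρ) ≥ 16 + 5ρ/(1−ρ) ⇒ ρ ≥ 4/11.
Doria: cooperation gives 21 each period; deviation gives 25 once then 9 forever.
  ρ ≥ 4/16 = 1/4.
Both must hold, so the binding constraint is Caledon's: ρ ≥ 4/11.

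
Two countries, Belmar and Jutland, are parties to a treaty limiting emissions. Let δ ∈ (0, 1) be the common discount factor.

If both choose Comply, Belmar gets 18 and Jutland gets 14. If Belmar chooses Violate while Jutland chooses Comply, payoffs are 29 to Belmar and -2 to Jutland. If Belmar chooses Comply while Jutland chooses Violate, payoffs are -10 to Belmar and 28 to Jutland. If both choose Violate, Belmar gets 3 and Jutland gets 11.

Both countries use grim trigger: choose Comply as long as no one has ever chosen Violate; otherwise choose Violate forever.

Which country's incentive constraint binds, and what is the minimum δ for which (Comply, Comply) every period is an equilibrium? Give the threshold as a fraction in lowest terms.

Belmar's threshold: (29−18)/(29−3) = 11/26.
Jutland's threshold: (28−14)/(28−11) = 14/17.
11/26 < 14/17, so Jutland binds and δ* = 14/17.

Jutland; δ ≥ 14/17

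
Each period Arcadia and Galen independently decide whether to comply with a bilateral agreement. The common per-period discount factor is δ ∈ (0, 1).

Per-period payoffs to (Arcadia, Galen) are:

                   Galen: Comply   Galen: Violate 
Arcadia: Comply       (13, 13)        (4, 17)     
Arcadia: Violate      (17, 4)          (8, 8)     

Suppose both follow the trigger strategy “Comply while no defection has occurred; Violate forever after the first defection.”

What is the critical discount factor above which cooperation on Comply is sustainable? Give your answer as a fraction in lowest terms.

4/9

13/(1−δ) ≥ 17 + 8δ/(1−δ)
13 ≥ 17 − 9δ
δ ≥ 4/9.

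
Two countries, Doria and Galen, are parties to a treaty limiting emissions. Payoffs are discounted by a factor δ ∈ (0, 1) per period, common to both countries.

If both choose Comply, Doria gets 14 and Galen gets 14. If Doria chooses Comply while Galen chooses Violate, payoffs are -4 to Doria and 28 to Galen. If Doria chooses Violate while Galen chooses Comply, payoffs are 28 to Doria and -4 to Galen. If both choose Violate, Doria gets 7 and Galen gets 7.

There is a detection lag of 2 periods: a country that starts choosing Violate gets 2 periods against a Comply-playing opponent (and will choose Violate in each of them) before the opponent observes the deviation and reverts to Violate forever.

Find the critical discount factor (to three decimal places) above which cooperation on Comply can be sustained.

Deviating for the 2 undetected periods gains 28−14 = 14 per period over cooperation, then loses 14−7 = 7 per period forever once punishment starts.
Gain: 14(1 + δ + … + δ^1); loss: 7·δ^2/(1−δ).
No profitable deviation ⇔ 14(1−δ^2) ≤ 7·δ^2, i.e. δ^2 ≥ 14/(14+7) = 2/3.
Hence δ ≥ (2/3)^(1/2) ≈ 0.816.

0.816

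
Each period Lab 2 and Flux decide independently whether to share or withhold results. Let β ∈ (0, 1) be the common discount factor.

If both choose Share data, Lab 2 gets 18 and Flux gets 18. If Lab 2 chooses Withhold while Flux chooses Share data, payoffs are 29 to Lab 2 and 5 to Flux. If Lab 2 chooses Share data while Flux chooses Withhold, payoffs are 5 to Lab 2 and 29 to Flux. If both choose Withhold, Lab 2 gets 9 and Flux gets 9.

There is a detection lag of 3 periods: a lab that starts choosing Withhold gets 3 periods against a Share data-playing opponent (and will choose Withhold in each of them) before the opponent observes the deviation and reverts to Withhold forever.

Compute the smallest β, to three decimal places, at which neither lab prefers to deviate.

0.819

A deviator earns 29 for 3 periods, then 9 forever; cooperating earns 18 forever. Multiplying the IC by (1−β):
18 ≥ 29(1−β^3) + 9β^3, so 20·β^3 ≥ 11 and β^3 ≥ 11/20.
β ≥ (11/20)^(1/3) ≈ 0.819.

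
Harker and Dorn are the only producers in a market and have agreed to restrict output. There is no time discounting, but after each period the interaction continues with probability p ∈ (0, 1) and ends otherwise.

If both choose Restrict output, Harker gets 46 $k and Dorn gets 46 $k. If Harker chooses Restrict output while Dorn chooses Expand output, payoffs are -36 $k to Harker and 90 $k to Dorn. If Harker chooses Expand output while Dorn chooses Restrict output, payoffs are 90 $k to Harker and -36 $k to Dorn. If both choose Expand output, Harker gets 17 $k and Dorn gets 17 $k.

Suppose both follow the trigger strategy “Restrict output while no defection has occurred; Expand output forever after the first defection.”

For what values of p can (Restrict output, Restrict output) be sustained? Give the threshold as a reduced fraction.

44/73

With no time discounting, the continuation probability p plays the role of the discount factor.
Grim-trigger IC: 46/(1−p) ≥ 90 + 17p/(1−p) ⇒ p ≥ (90−46)/(90−17) = 44/73.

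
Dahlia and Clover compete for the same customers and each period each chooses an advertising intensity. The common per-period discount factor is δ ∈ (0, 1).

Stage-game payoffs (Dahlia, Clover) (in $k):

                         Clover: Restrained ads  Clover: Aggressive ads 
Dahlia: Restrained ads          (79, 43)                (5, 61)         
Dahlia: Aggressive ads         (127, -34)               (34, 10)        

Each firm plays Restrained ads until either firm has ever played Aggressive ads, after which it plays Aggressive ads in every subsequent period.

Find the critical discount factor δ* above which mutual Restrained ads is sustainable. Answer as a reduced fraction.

16/31

Dahlia: cooperation gives 79 each period; deviation gives 127 once then 34 forever.
  79/(1−δ) ≥ 127 + 34δ/(1−δ) ⇒ δ ≥ 48/93 = 16/31.
Clover: cooperation gives 43 each period; deviation gives 61 once then 10 forever.
  δ ≥ 18/51 = 6/17.
Both must hold, so the binding constraint is Dahlia's: δ ≥ 16/31.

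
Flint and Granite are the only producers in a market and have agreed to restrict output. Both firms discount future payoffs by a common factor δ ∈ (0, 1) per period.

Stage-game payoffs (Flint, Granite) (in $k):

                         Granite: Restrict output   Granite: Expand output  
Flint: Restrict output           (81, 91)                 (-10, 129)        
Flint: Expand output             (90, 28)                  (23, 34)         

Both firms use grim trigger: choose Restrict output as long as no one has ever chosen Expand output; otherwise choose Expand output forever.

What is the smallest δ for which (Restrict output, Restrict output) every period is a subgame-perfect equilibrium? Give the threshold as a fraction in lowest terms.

Flint's threshold: (90−81)/(90−23) = 9/67.
Granite's threshold: (129−91)/(129−34) = 2/5.
9/67 < 2/5, so Granite binds and δ* = 2/5.

2/5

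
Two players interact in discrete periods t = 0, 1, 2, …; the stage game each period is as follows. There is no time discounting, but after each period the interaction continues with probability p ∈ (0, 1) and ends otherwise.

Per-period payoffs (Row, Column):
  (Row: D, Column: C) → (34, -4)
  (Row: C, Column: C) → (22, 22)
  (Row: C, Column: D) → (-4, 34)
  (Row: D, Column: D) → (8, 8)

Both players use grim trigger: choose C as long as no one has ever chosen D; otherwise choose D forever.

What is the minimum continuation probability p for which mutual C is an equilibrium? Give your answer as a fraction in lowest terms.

6/13

With no time discounting, the continuation probability p plays the role of the discount factor.
Grim-trigger IC: 22/(1−p) ≥ 34 + 8p/(1−p) ⇒ p ≥ (34−22)/(34−8) = 6/13.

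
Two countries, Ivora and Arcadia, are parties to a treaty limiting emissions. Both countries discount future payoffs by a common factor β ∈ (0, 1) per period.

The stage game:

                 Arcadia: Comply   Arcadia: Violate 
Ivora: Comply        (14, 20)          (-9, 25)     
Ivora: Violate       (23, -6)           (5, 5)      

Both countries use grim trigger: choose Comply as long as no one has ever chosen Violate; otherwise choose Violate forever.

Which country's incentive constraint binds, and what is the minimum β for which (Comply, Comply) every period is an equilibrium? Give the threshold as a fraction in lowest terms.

For Ivora: deviation gain 23−14 = 9, per-period punishment loss 14−5 = 9. IC gives β ≥ 9/18 = 1/2.
For Arcadia: gain 5, loss 15 per period, so β ≥ 5/20 = 1/4.
The tighter constraint is Ivora's, so cooperation needs β ≥ 1/2.

Ivora; β ≥ 1/2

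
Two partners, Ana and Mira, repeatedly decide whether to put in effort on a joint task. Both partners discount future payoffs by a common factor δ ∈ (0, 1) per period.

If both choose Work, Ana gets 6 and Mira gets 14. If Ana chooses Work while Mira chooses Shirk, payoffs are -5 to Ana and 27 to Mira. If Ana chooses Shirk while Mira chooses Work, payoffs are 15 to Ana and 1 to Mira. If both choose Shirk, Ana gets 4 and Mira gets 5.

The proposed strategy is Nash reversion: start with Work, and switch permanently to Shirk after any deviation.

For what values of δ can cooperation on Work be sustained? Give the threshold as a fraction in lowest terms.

9/11

For Ana: deviation gain 15−6 = 9, per-period punishment loss 6−4 = 2. IC gives δ ≥ 9/11.
For Mira: gain 13, loss 9 per period, so δ ≥ 13/22.
The tighter constraint is Ana's, so cooperation needs δ ≥ 9/11.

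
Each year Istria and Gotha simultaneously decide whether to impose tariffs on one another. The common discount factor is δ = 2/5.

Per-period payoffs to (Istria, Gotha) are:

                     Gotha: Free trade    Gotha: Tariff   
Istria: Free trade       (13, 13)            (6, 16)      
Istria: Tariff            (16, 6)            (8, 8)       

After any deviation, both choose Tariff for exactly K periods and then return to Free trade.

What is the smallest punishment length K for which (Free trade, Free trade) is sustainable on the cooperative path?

3

No profitable deviation requires (13−8)(δ+…+δ^K) ≥ 16−13, i.e. δ+…+δ^K ≥ 3/5 ≈ 0.6000.
With δ = 2/5, the partial sums are K=1: 0.4000, K=2: 0.5600, K=3: 0.6240.
K = 3 is the first length at which the sum reaches 0.6000.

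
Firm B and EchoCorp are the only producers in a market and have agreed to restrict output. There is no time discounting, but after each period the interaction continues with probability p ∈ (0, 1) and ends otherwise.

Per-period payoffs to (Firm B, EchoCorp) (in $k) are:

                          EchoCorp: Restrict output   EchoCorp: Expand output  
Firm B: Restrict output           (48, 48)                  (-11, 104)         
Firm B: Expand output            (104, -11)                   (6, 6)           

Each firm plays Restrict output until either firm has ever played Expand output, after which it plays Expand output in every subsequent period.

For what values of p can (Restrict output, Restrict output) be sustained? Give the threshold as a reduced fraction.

4/7

With no time discounting, the continuation probability p plays the role of the discount factor.
Grim-trigger IC: 48/(1−p) ≥ 104 + 6p/(1−p) ⇒ p ≥ (104−48)/(104−6) = 4/7.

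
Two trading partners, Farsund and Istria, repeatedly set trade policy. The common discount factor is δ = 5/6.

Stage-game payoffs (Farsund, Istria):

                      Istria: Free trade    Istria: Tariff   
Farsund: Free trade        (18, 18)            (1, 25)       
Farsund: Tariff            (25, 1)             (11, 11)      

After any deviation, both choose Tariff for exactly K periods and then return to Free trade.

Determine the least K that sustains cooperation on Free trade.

No profitable deviation requires (18−11)(δ+…+δ^K) ≥ 25−18, i.e. δ+…+δ^K ≥ 1 ≈ 1.0000.
With δ = 5/6, the partial sums are K=1: 0.8333, K=2: 1.5278.
K = 2 is the first length at which the sum reaches 1.0000.

2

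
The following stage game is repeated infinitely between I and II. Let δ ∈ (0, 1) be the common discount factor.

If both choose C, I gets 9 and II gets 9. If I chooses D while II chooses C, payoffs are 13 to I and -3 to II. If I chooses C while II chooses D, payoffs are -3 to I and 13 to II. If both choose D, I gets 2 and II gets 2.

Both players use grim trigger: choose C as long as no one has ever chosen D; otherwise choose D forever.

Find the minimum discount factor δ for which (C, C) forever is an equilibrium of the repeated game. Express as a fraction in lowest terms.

4/11

One-period gain from deviating is 13 − 9 = 4. The loss is 9 − 2 = 7 in every subsequent period, with present value 7·δ/(1−δ).
Deviation is unprofitable when 7·δ/(1−δ) ≥ 4, i.e. δ/(1−δ) ≥ 4/7.
Equivalently δ ≥ 4/(4+7) = 4/11.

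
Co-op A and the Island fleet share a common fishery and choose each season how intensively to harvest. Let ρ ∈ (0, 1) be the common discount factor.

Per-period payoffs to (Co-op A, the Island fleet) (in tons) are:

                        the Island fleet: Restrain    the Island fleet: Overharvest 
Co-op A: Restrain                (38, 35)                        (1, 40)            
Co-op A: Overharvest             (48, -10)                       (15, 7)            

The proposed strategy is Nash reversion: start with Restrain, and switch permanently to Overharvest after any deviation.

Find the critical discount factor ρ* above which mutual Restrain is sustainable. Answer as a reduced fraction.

Co-op A's threshold: (48−38)/(48−15) = 10/33.
the Island fleet's threshold: (40−35)/(40−7) = 5/33.
10/33 > 5/33, so Co-op A binds and ρ* = 10/33.

10/33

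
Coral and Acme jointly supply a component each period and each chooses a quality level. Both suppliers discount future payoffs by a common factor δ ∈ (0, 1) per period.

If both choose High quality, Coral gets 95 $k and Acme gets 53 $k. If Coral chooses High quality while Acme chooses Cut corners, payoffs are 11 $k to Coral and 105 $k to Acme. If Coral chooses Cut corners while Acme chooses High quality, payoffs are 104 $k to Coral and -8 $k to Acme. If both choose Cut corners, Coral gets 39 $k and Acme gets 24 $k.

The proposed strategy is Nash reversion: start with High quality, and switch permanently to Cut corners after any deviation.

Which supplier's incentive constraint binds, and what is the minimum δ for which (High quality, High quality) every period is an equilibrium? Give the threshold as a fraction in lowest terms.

Acme; δ ≥ 52/81

Coral: cooperation gives 95 each period; deviation gives 104 once then 39 forever.
  95/(1−δ) ≥ 104 + 39δ/(1−δ) ⇒ δ ≥ 9/65.
Acme: cooperation gives 53 each period; deviation gives 105 once then 24 forever.
  δ ≥ 52/81.
Both must hold, so the binding constraint is Acme's: δ ≥ 52/81.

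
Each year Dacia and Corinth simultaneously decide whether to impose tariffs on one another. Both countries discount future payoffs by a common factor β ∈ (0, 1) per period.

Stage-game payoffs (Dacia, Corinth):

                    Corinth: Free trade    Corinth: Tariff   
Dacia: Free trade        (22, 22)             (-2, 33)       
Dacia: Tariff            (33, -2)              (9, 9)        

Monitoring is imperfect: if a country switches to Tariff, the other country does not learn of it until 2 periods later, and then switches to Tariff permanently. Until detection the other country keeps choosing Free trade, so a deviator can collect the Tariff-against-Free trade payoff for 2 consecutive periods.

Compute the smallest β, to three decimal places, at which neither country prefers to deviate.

0.677

The best deviation is to choose Tariff for all 2 undetected periods, earning 33 each, then 9 forever once detected.
Deviation value: 33(1−β^2)/(1−β) + 9β^2/(1−β); cooperation value: 22/(1−β).
IC: 22 ≥ 33(1−β^2) + 9β^2 = 33 − 24β^2.
So β^2 ≥ 11/24, giving β ≥ (11/24)^(1/2) ≈ 0.677.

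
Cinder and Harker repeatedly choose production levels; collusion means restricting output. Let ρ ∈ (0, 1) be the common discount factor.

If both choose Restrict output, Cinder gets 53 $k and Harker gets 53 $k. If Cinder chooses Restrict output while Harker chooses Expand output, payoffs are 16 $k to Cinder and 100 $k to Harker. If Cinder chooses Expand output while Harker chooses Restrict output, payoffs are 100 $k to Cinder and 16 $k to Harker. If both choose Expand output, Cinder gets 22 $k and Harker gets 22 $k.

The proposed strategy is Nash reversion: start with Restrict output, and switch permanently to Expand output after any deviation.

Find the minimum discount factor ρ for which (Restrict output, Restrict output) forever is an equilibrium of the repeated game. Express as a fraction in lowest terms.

47/78

53/(1−ρ) ≥ 100 + 22ρ/(1−ρ)
53 ≥ 100 − 78ρ
ρ ≥ 47/78.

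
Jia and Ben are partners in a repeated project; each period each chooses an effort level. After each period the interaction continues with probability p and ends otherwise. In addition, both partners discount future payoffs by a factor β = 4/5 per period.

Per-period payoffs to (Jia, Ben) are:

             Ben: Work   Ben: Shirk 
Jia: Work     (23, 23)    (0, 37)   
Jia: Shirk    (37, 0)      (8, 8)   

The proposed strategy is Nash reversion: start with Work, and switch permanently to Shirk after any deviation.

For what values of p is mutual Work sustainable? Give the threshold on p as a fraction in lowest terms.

35/58

Expected continuation weight on next period's payoff is β·p = 4/5·p, which plays the role of the discount factor.
Cooperation requires 4/5·p ≥ (37−23)/(37−8) = 14/29, hence p ≥ 35/58.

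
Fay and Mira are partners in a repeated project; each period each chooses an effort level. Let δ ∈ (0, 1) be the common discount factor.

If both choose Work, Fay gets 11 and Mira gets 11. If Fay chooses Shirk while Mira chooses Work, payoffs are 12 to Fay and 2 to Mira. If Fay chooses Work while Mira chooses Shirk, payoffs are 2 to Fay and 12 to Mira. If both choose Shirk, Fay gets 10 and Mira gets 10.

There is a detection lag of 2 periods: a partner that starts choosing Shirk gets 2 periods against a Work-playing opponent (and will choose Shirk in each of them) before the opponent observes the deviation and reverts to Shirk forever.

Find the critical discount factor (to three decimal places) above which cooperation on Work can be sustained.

0.707

A deviator earns 12 for 2 periods, then 10 forever; cooperating earns 11 forever. Multiplying the IC by (1−δ):
11 ≥ 12(1−δ^2) + 10δ^2, so 2·δ^2 ≥ 1 and δ^2 ≥ 1/2.
δ ≥ (1/2)^(1/2) ≈ 0.707.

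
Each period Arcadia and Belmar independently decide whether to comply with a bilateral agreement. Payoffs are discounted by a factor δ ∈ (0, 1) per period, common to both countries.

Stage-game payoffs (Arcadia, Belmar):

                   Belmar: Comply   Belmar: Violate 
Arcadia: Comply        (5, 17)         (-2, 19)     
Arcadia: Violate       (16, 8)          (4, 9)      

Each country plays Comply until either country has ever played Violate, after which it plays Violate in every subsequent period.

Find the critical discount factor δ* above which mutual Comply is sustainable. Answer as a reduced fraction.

Arcadia: cooperation gives 5 each period; deviation gives 16 once then 4 forever.
  5/(1−δ) ≥ 16 + 4δ/(1−δ) ⇒ δ ≥ 11/12.
Belmar: cooperation gives 17 each period; deviation gives 19 once then 9 forever.
  δ ≥ 2/10 = 1/5.
Both must hold, so the binding constraint is Arcadia's: δ ≥ 11/12.

11/12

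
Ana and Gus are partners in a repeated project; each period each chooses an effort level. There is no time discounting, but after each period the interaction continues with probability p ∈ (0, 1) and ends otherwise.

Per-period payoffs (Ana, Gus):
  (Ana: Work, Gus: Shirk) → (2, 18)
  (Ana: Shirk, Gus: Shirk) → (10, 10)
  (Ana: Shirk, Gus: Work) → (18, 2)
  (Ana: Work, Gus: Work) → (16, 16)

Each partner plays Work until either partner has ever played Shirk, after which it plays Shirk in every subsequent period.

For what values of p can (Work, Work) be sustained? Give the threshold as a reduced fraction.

1/4

With no time discounting, the continuation probability p plays the role of the discount factor.
Grim-trigger IC: 16/(1−p) ≥ 18 + 10p/(1−p) ⇒ p ≥ (18−16)/(18−10) = 1/4.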